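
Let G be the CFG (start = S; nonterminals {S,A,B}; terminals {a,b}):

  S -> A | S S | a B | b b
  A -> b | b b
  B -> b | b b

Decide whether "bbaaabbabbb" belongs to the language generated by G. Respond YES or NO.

CNF form of G:
  S -> S S | T0 T0 | T1 B | b
  A -> T0 T0 | b
  B -> T0 T0 | b
  T0 -> b
  T1 -> a

CYK table (by increasing span):
  T[0,0] 'b' = {A,B,S,T0}  orig:{A,B,S}
  T[1,1] 'b' = {A,B,S,T0}  orig:{A,B,S}
  T[2,2] 'a' = {T1}  orig:{}
  T[3,3] 'a' = {T1}  orig:{}
  T[4,4] 'a' = {T1}  orig:{}
  T[5,5] 'b' = {A,B,S,T0}  orig:{A,B,S}
  T[6,6] 'b' = {A,B,S,T0}  orig:{A,B,S}
  T[7,7] 'a' = {T1}  orig:{}
  T[8,8] 'b' = {A,B,S,T0}  orig:{A,B,S}
  T[9,9] 'b' = {A,B,S,T0}  orig:{A,B,S}
  T[10,10] 'b' = {A,B,S,T0}  orig:{A,B,S}
  T[0,1] 'bb' = {A,B,S}
  T[1,2] 'ba' = ∅
  T[2,3] 'aa' = ∅
  T[3,4] 'aa' = ∅
  T[4,5] 'ab' = {S}
  T[5,6] 'bb' = {A,B,S}
  T[6,7] 'ba' = ∅
  T[7,8] 'ab' = {S}
  T[8,9] 'bb' = {A,B,S}
  T[9,10] 'bb' = {A,B,S}
  T[0,2] 'bba' = ∅
  T[1,3] 'baa' = ∅
  T[2,4] 'aaa' = ∅
  T[3,5] 'aab' = ∅
  T[4,6] 'abb' = {S}
  T[5,7] 'bba' = ∅
  T[6,8] 'bab' = {S}
  T[7,9] 'abb' = {S}
  T[8,10] 'bbb' = {S}
  T[0,3] 'bbaa' = ∅
  T[1,4] 'baaa' = ∅
  T[2,5] 'aaab' = ∅
  T[3,6] 'aabb' = ∅
  T[4,7] 'abba' = ∅
  T[5,8] 'bbab' = {S}
  T[6,9] 'babb' = {S}
  T[7,10] 'abbb' = {S}
  T[0,4] 'bbaaa' = ∅
  T[1,5] 'baaab' = ∅
  T[2,6] 'aaabb' = ∅
  T[3,7] 'aabba' = ∅
  T[4,8] 'abbab' = {S}
  T[5,9] 'bbabb' = {S}
  T[6,10] 'babbb' = {S}
  T[0,5] 'bbaaab' = ∅
  T[1,6] 'baaabb' = ∅
  T[2,7] 'aaabba' = ∅
  T[3,8] 'aabbab' = ∅
  T[4,9] 'abbabb' = {S}
  T[5,10] 'bbabbb' = {S}
  T[0,6] 'bbaaabb' = ∅
  T[1,7] 'baaabba' = ∅
  T[2,8] 'aaabbab' = ∅
  T[3,9] 'aabbabb' = ∅
  T[4,10] 'abbabbb' = {S}
  T[0,7] 'bbaaabba' = ∅
  T[1,8] 'baaabbab' = ∅
  T[2,9] 'aaabbabb' = ∅
  T[3,10] 'aabbabbb' = ∅
  T[0,8] 'bbaaabbab' = ∅
  T[1,9] 'baaabbabb' = ∅
  T[2,10] 'aaabbabbb' = ∅
  T[0,9] 'bbaaabbabb' = ∅
  T[1,10] 'baaabbabbb' = ∅
  T[0,10] 'bbaaabbabbb' = ∅

S ∉ T[0,10] ⇒ NO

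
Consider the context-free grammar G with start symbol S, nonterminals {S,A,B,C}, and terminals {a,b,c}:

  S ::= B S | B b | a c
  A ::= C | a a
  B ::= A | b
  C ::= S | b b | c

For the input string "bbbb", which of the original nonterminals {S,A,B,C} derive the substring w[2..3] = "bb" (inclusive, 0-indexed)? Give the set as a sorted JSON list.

CNF form of G:
  S -> B S | B T0 | T1 T2
  A -> B S | B T0 | T0 T0 | T1 T1 | T1 T2 | c
  B -> B S | B T0 | T0 T0 | T1 T1 | T1 T2 | b | c
  C -> B S | B T0 | T0 T0 | T1 T2 | c
  T0 -> b
  T1 -> a
  T2 -> c

CYK table (by increasing span) — only the sub-triangle for w[2..3]:
  cell(2,2) b: {B,T0}  orig:{B}
  cell(3,3) b: {B,T0}  orig:{B}
  cell(2,3) bb: {A,B,C,S}

Original NTs in T[2,3] deriving "bb": ["A", "B", "C", "S"]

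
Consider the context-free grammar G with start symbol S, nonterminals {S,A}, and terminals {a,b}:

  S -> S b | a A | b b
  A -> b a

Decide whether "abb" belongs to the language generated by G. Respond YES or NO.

Convert to CNF:
  S -> S T0 | T0 T0 | T1 A
  A -> T0 T1
  T0 -> b
  T1 -> a

CYK table (by increasing span):
  cell(0,0) a: {T1}  orig:{}
  cell(1,1) b: {T0}  orig:{}
  cell(2,2) b: {T0}  orig:{}
  cell(0,1) ab: ∅
  cell(1,2) bb: {S}
  cell(0,2) abb: ∅

S ∉ T[0,2] ⇒ NO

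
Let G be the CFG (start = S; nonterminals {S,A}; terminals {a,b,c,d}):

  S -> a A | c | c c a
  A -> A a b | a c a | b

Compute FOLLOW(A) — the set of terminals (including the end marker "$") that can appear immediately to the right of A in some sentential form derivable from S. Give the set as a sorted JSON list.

Compute FIRST by fixpoint:
round 1:
  A via A→a c a: +{a}
  A via A→b: +{b}
  S via S→a A: +{a}
  S via S→c: +{c}
  FIRST(S)={a,c}  FIRST(A)={a,b}
round 2: done
  FIRST(S)={a,c}  FIRST(A)={a,b}

FOLLOW iteration:
seed FOLLOW(S) with $
round 1:
  A→A a b: FOLLOW(A) ⊇ FIRST(a) = {a}; new: +{a}
  S→a A: FOLLOW(A) ⊇ FOLLOW(S) ⊇ {$}; new: +{$}
  FOLLOW(S)={$}  FOLLOW(A)={$,a}
round 2: (stable)
  FOLLOW(S)={$}  FOLLOW(A)={$,a}

FOLLOW(A) = ["$", "a"]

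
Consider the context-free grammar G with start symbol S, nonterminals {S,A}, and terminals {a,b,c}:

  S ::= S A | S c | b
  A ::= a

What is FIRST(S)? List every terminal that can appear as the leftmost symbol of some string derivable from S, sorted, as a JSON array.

FIRST sets, iterate to fixpoint:
pass 1:
  A via A→a: +{a}
  S via S→b: +{b}
  FIRST[S]={b}  FIRST[A]={a}
pass 2: (no change)
  FIRST[S]={b}  FIRST[A]={a}

FIRST(S) = ["b"]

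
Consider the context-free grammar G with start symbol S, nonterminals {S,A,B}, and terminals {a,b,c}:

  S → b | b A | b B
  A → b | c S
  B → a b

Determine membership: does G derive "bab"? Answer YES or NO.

Convert to CNF:
  S -> T2 A | T2 B | b
  A -> T0 S | b
  B -> T1 T2
  T0 -> c
  T1 -> a
  T2 -> b

CYK table (by increasing span):
  cell(0,0) b: {A,S,T2}  orig:{A,S}
  cell(1,1) a: {T1}  orig:{}
  cell(2,2) b: {A,S,T2}  orig:{A,S}
  cell(0,1) ba: ∅
  cell(1,2) ab: {B}
  cell(0,2) bab: {S}

S ∈ T[0,2] ⇒ YES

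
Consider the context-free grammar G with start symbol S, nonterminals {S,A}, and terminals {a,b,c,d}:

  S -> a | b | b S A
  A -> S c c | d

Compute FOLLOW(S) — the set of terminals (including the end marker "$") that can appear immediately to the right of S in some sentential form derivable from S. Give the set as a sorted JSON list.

FIRST iteration:
iter 1:
  A via A→d: +{d}
  S via S→a: +{a}
  S via S→b: +{b}
  S: {a,b}  A: {d}
iter 2:
  A via A→S c c: +{a,b}
  S: {a,b}  A: {a,b,d}
iter 3: (no change)
  S: {a,b}  A: {a,b,d}

FOLLOW iteration:
initialize: $ ∈ FOLLOW(S)
[1]
  A→S c c: FOLLOW(S) ⊇ FIRST(c) = {c}; new: +{c}
  S→b S A: FOLLOW(S) ⊇ FIRST(A) = {a,b,d}; new: +{a,b,d}
  S→b S A: FOLLOW(A) ⊇ FOLLOW(S) ⊇ {$,a,b,c,d}; new: +{$,a,b,c,d}
  FOLLOW(S)={$,a,b,c,d}  FOLLOW(A)={$,a,b,c,d}
[2] (stable)
  FOLLOW(S)={$,a,b,c,d}  FOLLOW(A)={$,a,b,c,d}

FOLLOW(S) = ["$", "a", "b", "c", "d"]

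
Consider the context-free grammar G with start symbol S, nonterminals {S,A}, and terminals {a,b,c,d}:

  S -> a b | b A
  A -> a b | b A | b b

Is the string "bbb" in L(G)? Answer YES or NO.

Convert to CNF:
  S -> T0 T1 | T1 A
  A -> T0 T1 | T1 A | T1 T1
  T0 -> a
  T1 -> b

Fill CYK table bottom-up:
  [0..0]={T1}  "b"  orig:{}
  [1..1]={T1}  "b"  orig:{}
  [2..2]={T1}  "b"  orig:{}
  [0..1]={A}  "bb"
  [1..2]={A}  "bb"
  [0..2]={A,S}  "bbb"

S ∈ T[0,2] ⇒ YES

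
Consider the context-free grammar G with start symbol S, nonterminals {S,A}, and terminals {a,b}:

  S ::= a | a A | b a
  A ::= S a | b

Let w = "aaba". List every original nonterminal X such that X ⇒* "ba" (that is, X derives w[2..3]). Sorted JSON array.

Convert to CNF:
  S -> T0 A | T1 T0 | a
  A -> S T0 | b
  T0 -> a
  T1 -> b

Fill CYK table bottom-up — only the sub-triangle for w[2..3]:
  T[2,2] 'b' = {A,T1}  orig:{A}
  T[3,3] 'a' = {S,T0}  orig:{S}
  T[2,3] 'ba' = {S}

Original NTs in T[2,3] deriving "ba": ["S"]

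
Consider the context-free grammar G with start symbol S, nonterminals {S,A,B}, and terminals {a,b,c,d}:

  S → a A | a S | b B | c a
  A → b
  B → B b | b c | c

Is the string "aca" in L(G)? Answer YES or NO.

Convert to CNF:
  S -> T0 B | T1 T2 | T2 A | T2 S
  A -> b
  B -> B T0 | T0 T1 | c
  T0 -> b
  T1 -> c
  T2 -> a

CYK table (by increasing span):
  T[0,0] 'a' = {T2}  orig:{}
  T[1,1] 'c' = {B,T1}  orig:{B}
  T[2,2] 'a' = {T2}  orig:{}
  T[0,1] 'ac' = ∅
  T[1,2] 'ca' = {S}
  T[0,2] 'aca' = {S}

S ∈ T[0,2] ⇒ YES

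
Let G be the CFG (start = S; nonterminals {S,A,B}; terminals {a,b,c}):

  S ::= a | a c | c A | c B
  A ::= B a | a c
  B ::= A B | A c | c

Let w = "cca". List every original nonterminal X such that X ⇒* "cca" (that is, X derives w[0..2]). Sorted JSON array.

CNF form of G:
  S -> T0 T1 | T1 A | T1 B | a
  A -> B T0 | T0 T1
  B -> A B | A T1 | c
  T0 -> a
  T1 -> c

CYK table (by increasing span) (cells [i..j] with 0 ≤ i ≤ j ≤ 2 only):
  T[0,0] 'c' = {B,T1}  orig:{B}
  T[1,1] 'c' = {B,T1}  orig:{B}
  T[2,2] 'a' = {S,T0}  orig:{S}
  T[0,1] 'cc' = {S}
  T[1,2] 'ca' = {A}
  T[0,2] 'cca' = {S}

Original NTs in T[0,2] deriving "cca": ["S"]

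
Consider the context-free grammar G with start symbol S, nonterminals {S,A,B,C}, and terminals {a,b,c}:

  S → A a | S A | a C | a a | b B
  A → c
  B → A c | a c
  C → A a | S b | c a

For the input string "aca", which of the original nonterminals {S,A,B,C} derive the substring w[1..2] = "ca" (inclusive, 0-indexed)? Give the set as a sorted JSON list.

CNF form of G:
  S -> A T1 | S A | T1 C | T1 T1 | T2 B
  A -> c
  B -> A T0 | T1 T0
  C -> A T1 | S T2 | T0 T1
  T0 -> c
  T1 -> a
  T2 -> b

Fill CYK table bottom-up, restricted to cells inside w[1..2]:
  cell(1,1) c: {A,T0}  orig:{A}
  cell(2,2) a: {T1}  orig:{}
  cell(1,2) ca: {C,S}

Original NTs in T[1,2] deriving "ca": ["C", "S"]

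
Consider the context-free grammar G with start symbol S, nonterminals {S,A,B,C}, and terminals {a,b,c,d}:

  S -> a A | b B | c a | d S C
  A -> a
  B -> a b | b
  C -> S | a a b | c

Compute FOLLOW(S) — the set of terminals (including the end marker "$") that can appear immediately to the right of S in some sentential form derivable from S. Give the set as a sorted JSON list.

FIRST sets, iterate to fixpoint:
iter 1:
  A via A→a: +{a}
  B via B→a b: +{a}
  B via B→b: +{b}
  C via C→a a b: +{a}
  C via C→c: +{c}
  S via S→a A: +{a}
  S via S→b B: +{b}
  S via S→c a: +{c}
  S via S→d S C: +{d}
  FIRST(S)={a,b,c,d}  FIRST(A)={a}  FIRST(B)={a,b}  FIRST(C)={a,c}
iter 2:
  C via C→S: +{b,d}
  FIRST(S)={a,b,c,d}  FIRST(A)={a}  FIRST(B)={a,b}  FIRST(C)={a,b,c,d}
iter 3: (stable)
  FIRST(S)={a,b,c,d}  FIRST(A)={a}  FIRST(B)={a,b}  FIRST(C)={a,b,c,d}

Compute FOLLOW by fixpoint:
initialize: $ ∈ FOLLOW(S)
[1]
  S→a A: FOLLOW(A) ⊇ FOLLOW(S) ⊇ {$}; new: +{$}
  S→b B: FOLLOW(B) ⊇ FOLLOW(S) ⊇ {$}; new: +{$}
  S→d S C: FOLLOW(S) ⊇ FIRST(C) = {a,b,c,d}; new: +{a,b,c,d}
  S→d S C: FOLLOW(C) ⊇ FOLLOW(S) ⊇ {$,a,b,c,d}; new: +{$,a,b,c,d}
  FOLLOW(S)={$,a,b,c,d}  FOLLOW(A)={$}  FOLLOW(B)={$}  FOLLOW(C)={$,a,b,c,d}
[2]
  S→a A: FOLLOW(A) ⊇ FOLLOW(S) ⊇ {$,a,b,c,d}; new: +{a,b,c,d}
  S→b B: FOLLOW(B) ⊇ FOLLOW(S) ⊇ {$,a,b,c,d}; new: +{a,b,c,d}
  FOLLOW(S)={$,a,b,c,d}  FOLLOW(A)={$,a,b,c,d}  FOLLOW(B)={$,a,b,c,d}  FOLLOW(C)={$,a,b,c,d}
[3] (no change)
  FOLLOW(S)={$,a,b,c,d}  FOLLOW(A)={$,a,b,c,d}  FOLLOW(B)={$,a,b,c,d}  FOLLOW(C)={$,a,b,c,d}

FOLLOW(S) = ["$", "a", "b", "c", "d"]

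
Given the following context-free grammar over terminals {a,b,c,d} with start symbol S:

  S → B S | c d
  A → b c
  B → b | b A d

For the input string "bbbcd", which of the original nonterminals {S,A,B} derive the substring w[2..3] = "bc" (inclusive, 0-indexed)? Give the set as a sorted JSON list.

Convert to CNF:
  S -> B S | T1 T2
  A -> T0 T1
  B -> T0 X3 | b
  T0 -> b
  T1 -> c
  T2 -> d
  X3 -> A T2

CYK fill — only the sub-triangle for w[2..3]:
  T[2,2] 'b' = {B,T0}  orig:{B}
  T[3,3] 'c' = {T1}  orig:{}
  T[2,3] 'bc' = {A}

Original NTs in T[2,3] deriving "bc": ["A"]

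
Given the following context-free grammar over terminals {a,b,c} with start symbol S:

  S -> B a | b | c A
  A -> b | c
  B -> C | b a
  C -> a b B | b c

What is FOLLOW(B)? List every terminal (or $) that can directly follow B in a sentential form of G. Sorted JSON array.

FIRST iteration:
round 1:
  A via A→b: +{b}
  A via A→c: +{c}
  B via B→b a: +{b}
  C via C→a b B: +{a}
  C via C→b c: +{b}
  S via S→B a: +{b}
  S via S→c A: +{c}
  S: {b,c}  A: {b,c}  B: {b}  C: {a,b}
round 2:
  B via B→C: +{a}
  S via S→B a: +{a}
  S: {a,b,c}  A: {b,c}  B: {a,b}  C: {a,b}
round 3: — fixpoint
  S: {a,b,c}  A: {b,c}  B: {a,b}  C: {a,b}

FOLLOW iteration:
FOLLOW(S) := {$}
[1]
  S→B a: FOLLOW(B) ⊇ FIRST(a) = {a}; new: +{a}
  S→c A: FOLLOW(A) ⊇ FOLLOW(S) ⊇ {$}; new: +{$}
  S: {$}  A: {$}  B: {a}  C: {}
[2]
  B→C: FOLLOW(C) ⊇ FOLLOW(B) ⊇ {a}; new: +{a}
  S: {$}  A: {$}  B: {a}  C: {a}
[3] (no change)
  S: {$}  A: {$}  B: {a}  C: {a}

FOLLOW(B) = ["a"]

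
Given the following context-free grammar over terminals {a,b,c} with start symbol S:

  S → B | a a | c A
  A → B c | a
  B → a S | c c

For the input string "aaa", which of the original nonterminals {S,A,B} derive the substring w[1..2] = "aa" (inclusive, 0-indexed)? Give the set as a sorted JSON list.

Convert to CNF:
  S -> T0 A | T0 T0 | T1 S | T1 T1
  A -> B T0 | a
  B -> T0 T0 | T1 S
  T0 -> c
  T1 -> a

Fill CYK table bottom-up — only the sub-triangle for w[1..2]:
  cell(1,1) a: {A,T1}  orig:{A}
  cell(2,2) a: {A,T1}  orig:{A}
  cell(1,2) aa: {S}

Original NTs in T[1,2] deriving "aa": ["S"]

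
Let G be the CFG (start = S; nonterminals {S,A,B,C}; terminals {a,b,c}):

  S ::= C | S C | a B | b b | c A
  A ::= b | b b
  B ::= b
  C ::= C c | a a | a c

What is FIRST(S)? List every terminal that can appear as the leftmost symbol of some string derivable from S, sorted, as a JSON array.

FIRST sets, iterate to fixpoint:
iter 1:
  A via A→b: +{b}
  B via B→b: +{b}
  C via C→a a: +{a}
  S via S→C: +{a}
  S via S→b b: +{b}
  S via S→c A: +{c}
  FIRST(S)={a,b,c}  FIRST(A)={b}  FIRST(B)={b}  FIRST(C)={a}
iter 2: — fixpoint
  FIRST(S)={a,b,c}  FIRST(A)={b}  FIRST(B)={b}  FIRST(C)={a}

FIRST(S) = ["a", "b", "c"]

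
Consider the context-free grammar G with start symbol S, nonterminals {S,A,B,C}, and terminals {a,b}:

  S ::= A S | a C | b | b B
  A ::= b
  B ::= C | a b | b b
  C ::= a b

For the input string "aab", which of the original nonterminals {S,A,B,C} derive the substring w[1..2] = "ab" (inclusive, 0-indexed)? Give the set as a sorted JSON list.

Convert to CNF:
  S -> A S | T0 C | T1 B | b
  A -> b
  B -> T0 T1 | T1 T1
  C -> T0 T1
  T0 -> a
  T1 -> b

CYK table (by increasing span) (cells [i..j] with 1 ≤ i ≤ j ≤ 2 only):
  cell(1,1) a: {T0}  orig:{}
  cell(2,2) b: {A,S,T1}  orig:{A,S}
  cell(1,2) ab: {B,C}

Original NTs in T[1,2] deriving "ab": ["B", "C"]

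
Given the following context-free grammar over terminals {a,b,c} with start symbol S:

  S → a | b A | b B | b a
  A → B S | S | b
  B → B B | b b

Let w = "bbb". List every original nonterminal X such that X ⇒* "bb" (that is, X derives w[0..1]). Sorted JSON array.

Convert to CNF:
  S -> T0 A | T0 B | T0 T1 | a
  A -> B S | T0 A | T0 B | T0 T1 | a | b
  B -> B B | T0 T0
  T0 -> b
  T1 -> a

CYK fill (cells [i..j] with 0 ≤ i ≤ j ≤ 1 only):
  [0..0]={A,T0}  "b"  orig:{A}
  [1..1]={A,T0}  "b"  orig:{A}
  [0..1]={A,B,S}  "bb"

Original NTs in T[0,1] deriving "bb": ["A", "B", "S"]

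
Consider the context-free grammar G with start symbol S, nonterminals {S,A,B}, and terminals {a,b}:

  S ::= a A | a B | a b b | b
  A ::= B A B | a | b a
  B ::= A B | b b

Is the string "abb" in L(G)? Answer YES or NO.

CNF form of G:
  S -> T1 A | T1 B | T1 X3 | b
  A -> B X2 | T0 T1 | a
  B -> A B | T0 T0
  T0 -> b
  T1 -> a
  X2 -> A B
  X3 -> T0 T0

Fill CYK table bottom-up:
  T[0,0] 'a' = {A,T1}  orig:{A}
  T[1,1] 'b' = {S,T0}  orig:{S}
  T[2,2] 'b' = {S,T0}  orig:{S}
  T[0,1] 'ab' = ∅
  T[1,2] 'bb' = {B,X3}  orig:{B}
  T[0,2] 'abb' = {B,S,X2}  orig:{B,S}

S ∈ T[0,2] ⇒ YES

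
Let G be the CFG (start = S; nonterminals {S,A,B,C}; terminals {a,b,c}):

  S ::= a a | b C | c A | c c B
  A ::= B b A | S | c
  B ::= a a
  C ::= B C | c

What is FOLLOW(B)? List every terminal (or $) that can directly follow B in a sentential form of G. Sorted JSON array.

FIRST iteration:
round 1:
  A via A→c: +{c}
  B via B→a a: +{a}
  C via C→B C: +{a}
  C via C→c: +{c}
  S via S→a a: +{a}
  S via S→b C: +{b}
  S via S→c A: +{c}
  S: {a,b,c}  A: {c}  B: {a}  C: {a,c}
round 2:
  A via A→B b A: +{a}
  A via A→S: +{b}
  S: {a,b,c}  A: {a,b,c}  B: {a}  C: {a,c}
round 3: (stable)
  S: {a,b,c}  A: {a,b,c}  B: {a}  C: {a,c}

Compute FOLLOW by fixpoint:
FOLLOW(S) := {$}
pass 1:
  A→B b A: FOLLOW(B) ⊇ FIRST(b) = {b}; new: +{b}
  C→B C: FOLLOW(B) ⊇ FIRST(C) = {a,c}; new: +{a,c}
  S→b C: FOLLOW(C) ⊇ FOLLOW(S) ⊇ {$}; new: +{$}
  S→c A: FOLLOW(A) ⊇ FOLLOW(S) ⊇ {$}; new: +{$}
  S→c c B: FOLLOW(B) ⊇ FOLLOW(S) ⊇ {$}; new: +{$}
  S: {$}  A: {$}  B: {$,a,b,c}  C: {$}
pass 2: (no change)
  S: {$}  A: {$}  B: {$,a,b,c}  C: {$}

FOLLOW(B) = ["$", "a", "b", "c"]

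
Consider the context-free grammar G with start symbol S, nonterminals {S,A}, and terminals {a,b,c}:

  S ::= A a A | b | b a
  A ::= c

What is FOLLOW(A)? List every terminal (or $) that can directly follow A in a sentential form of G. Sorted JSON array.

Compute FIRST by fixpoint:
[1]
  A via A→c: +{c}
  S via S→A a A: +{c}
  S via S→b: +{b}
  FIRST(S)={b,c}  FIRST(A)={c}
[2] — fixpoint
  FIRST(S)={b,c}  FIRST(A)={c}

Compute FOLLOW by fixpoint:
initialize: $ ∈ FOLLOW(S)
round 1:
  S→A a A: FOLLOW(A) ⊇ FIRST(a) = {a}; new: +{a}
  S→A a A: FOLLOW(A) ⊇ FOLLOW(S) ⊇ {$}; new: +{$}
  S: {$}  A: {$,a}
round 2: (no change)
  S: {$}  A: {$,a}

FOLLOW(A) = ["$", "a"]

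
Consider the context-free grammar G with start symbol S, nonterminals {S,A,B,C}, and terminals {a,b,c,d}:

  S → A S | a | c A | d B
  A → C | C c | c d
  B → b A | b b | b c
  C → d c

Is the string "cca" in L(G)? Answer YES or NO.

CNF form of G:
  S -> A S | T0 A | T1 B | a
  A -> C T0 | T0 T1 | T1 T0
  B -> T2 A | T2 T0 | T2 T2
  C -> T1 T0
  T0 -> c
  T1 -> d
  T2 -> b

Fill CYK table bottom-up:
  T[0,0] 'c' = {T0}  orig:{}
  T[1,1] 'c' = {T0}  orig:{}
  T[2,2] 'a' = {S}
  T[0,1] 'cc' = ∅
  T[1,2] 'ca' = ∅
  T[0,2] 'cca' = ∅

S ∉ T[0,2] ⇒ NO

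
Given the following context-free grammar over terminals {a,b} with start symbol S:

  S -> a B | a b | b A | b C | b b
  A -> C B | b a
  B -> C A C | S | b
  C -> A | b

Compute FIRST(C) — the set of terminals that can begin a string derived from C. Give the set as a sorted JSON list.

FIRST sets, iterate to fixpoint:
round 1:
  A via A→b a: +{b}
  B via B→b: +{b}
  C via C→A: +{b}
  S via S→a B: +{a}
  S via S→b A: +{b}
  FIRST[S]={a,b}  FIRST[A]={b}  FIRST[B]={b}  FIRST[C]={b}
round 2:
  B via B→S: +{a}
  FIRST[S]={a,b}  FIRST[A]={b}  FIRST[B]={a,b}  FIRST[C]={b}
round 3: (no change)
  FIRST[S]={a,b}  FIRST[A]={b}  FIRST[B]={a,b}  FIRST[C]={b}

FIRST(C) = ["b"]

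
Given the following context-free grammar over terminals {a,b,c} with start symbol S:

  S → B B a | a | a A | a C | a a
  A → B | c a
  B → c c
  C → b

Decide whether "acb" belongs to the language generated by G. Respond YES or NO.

Convert to CNF:
  S -> B X2 | T1 A | T1 C | T1 T1 | a
  A -> T0 T0 | T0 T1
  B -> T0 T0
  C -> b
  T0 -> c
  T1 -> a
  X2 -> B T1

Fill CYK table bottom-up:
  cell(0,0) a: {S,T1}  orig:{S}
  cell(1,1) c: {T0}  orig:{}
  cell(2,2) b: {C}
  cell(0,1) ac: ∅
  cell(1,2) cb: ∅
  cell(0,2) acb: ∅

S ∉ T[0,2] ⇒ NO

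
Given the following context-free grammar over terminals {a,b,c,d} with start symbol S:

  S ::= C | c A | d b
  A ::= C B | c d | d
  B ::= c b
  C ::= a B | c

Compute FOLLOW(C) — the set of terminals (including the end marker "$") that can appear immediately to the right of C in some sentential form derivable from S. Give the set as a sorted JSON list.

FIRST iteration:
iter 1:
  A via A→c d: +{c}
  A via A→d: +{d}
  B via B→c b: +{c}
  C via C→a B: +{a}
  C via C→c: +{c}
  S via S→C: +{a,c}
  S via S→d b: +{d}
  FIRST[S]={a,c,d}  FIRST[A]={c,d}  FIRST[B]={c}  FIRST[C]={a,c}
iter 2:
  A via A→C B: +{a}
  FIRST[S]={a,c,d}  FIRST[A]={a,c,d}  FIRST[B]={c}  FIRST[C]={a,c}
iter 3: (stable)
  FIRST[S]={a,c,d}  FIRST[A]={a,c,d}  FIRST[B]={c}  FIRST[C]={a,c}

FOLLOW iteration:
initialize: $ ∈ FOLLOW(S)
round 1:
  A→C B: FOLLOW(C) ⊇ FIRST(B) = {c}; new: +{c}
  C→a B: FOLLOW(B) ⊇ FOLLOW(C) ⊇ {c}; new: +{c}
  S→C: FOLLOW(C) ⊇ FOLLOW(S) ⊇ {$}; new: +{$}
  S→c A: FOLLOW(A) ⊇ FOLLOW(S) ⊇ {$}; new: +{$}
  FOLLOW[S]={$}  FOLLOW[A]={$}  FOLLOW[B]={c}  FOLLOW[C]={$,c}
round 2:
  A→C B: FOLLOW(B) ⊇ FOLLOW(A) ⊇ {$}; new: +{$}
  FOLLOW[S]={$}  FOLLOW[A]={$}  FOLLOW[B]={$,c}  FOLLOW[C]={$,c}
round 3: (no change)
  FOLLOW[S]={$}  FOLLOW[A]={$}  FOLLOW[B]={$,c}  FOLLOW[C]={$,c}

FOLLOW(C) = ["$", "c"]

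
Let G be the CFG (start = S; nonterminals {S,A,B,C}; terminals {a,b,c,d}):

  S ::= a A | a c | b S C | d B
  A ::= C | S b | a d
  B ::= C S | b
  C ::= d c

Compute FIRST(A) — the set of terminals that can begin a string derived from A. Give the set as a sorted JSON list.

FIRST sets, iterate to fixpoint:
pass 1:
  A via A→a d: +{a}
  B via B→b: +{b}
  C via C→d c: +{d}
  S via S→a A: +{a}
  S via S→b S C: +{b}
  S via S→d B: +{d}
  FIRST[S]={a,b,d}  FIRST[A]={a}  FIRST[B]={b}  FIRST[C]={d}
pass 2:
  A via A→C: +{d}
  A via A→S b: +{b}
  B via B→C S: +{d}
  FIRST[S]={a,b,d}  FIRST[A]={a,b,d}  FIRST[B]={b,d}  FIRST[C]={d}
pass 3: (stable)
  FIRST[S]={a,b,d}  FIRST[A]={a,b,d}  FIRST[B]={b,d}  FIRST[C]={d}

FIRST(A) = ["a", "b", "d"]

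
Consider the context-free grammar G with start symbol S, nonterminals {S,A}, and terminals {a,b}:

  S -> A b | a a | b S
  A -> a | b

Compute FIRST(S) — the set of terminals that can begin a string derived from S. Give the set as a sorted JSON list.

Compute FIRST by fixpoint:
iter 1:
  A via A→a: +{a}
  A via A→b: +{b}
  S via S→A b: +{a,b}
  FIRST(S)={a,b}  FIRST(A)={a,b}
iter 2: (stable)
  FIRST(S)={a,b}  FIRST(A)={a,b}

FIRST(S) = ["a", "b"]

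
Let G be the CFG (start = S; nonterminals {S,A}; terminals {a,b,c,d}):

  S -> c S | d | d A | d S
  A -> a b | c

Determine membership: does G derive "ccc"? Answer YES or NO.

Convert to CNF:
  S -> T2 S | T3 A | T3 S | d
  A -> T0 T1 | c
  T0 -> a
  T1 -> b
  T2 -> c
  T3 -> d

Fill CYK table bottom-up:
  cell(0,0) c: {A,T2}  orig:{A}
  cell(1,1) c: {A,T2}  orig:{A}
  cell(2,2) c: {A,T2}  orig:{A}
  cell(0,1) cc: ∅
  cell(1,2) cc: ∅
  cell(0,2) ccc: ∅

S ∉ T[0,2] ⇒ NO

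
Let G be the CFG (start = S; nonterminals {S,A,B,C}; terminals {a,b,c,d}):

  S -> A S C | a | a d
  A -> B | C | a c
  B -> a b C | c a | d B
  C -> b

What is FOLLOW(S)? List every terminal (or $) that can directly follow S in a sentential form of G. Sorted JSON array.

FIRST iteration:
iter 1:
  A via A→a c: +{a}
  B via B→a b C: +{a}
  B via B→c a: +{c}
  B via B→d B: +{d}
  C via C→b: +{b}
  S via S→A S C: +{a}
  FIRST[S]={a}  FIRST[A]={a}  FIRST[B]={a,c,d}  FIRST[C]={b}
iter 2:
  A via A→B: +{c,d}
  A via A→C: +{b}
  S via S→A S C: +{b,c,d}
  FIRST[S]={a,b,c,d}  FIRST[A]={a,b,c,d}  FIRST[B]={a,c,d}  FIRST[C]={b}
iter 3: — fixpoint
  FIRST[S]={a,b,c,d}  FIRST[A]={a,b,c,d}  FIRST[B]={a,c,d}  FIRST[C]={b}

Compute FOLLOW by fixpoint:
initialize: $ ∈ FOLLOW(S)
[1]
  S→A S C: FOLLOW(A) ⊇ FIRST(S) = {a,b,c,d}; new: +{a,b,c,d}
  S→A S C: FOLLOW(S) ⊇ FIRST(C) = {b}; new: +{b}
  S→A S C: FOLLOW(C) ⊇ FOLLOW(S) ⊇ {$,b}; new: +{$,b}
  S: {$,b}  A: {a,b,c,d}  B: {}  C: {$,b}
[2]
  A→B: FOLLOW(B) ⊇ FOLLOW(A) ⊇ {a,b,c,d}; new: +{a,b,c,d}
  A→C: FOLLOW(C) ⊇ FOLLOW(A) ⊇ {a,b,c,d}; new: +{a,c,d}
  S: {$,b}  A: {a,b,c,d}  B: {a,b,c,d}  C: {$,a,b,c,d}
[3] (stable)
  S: {$,b}  A: {a,b,c,d}  B: {a,b,c,d}  C: {$,a,b,c,d}

FOLLOW(S) = ["$", "b"]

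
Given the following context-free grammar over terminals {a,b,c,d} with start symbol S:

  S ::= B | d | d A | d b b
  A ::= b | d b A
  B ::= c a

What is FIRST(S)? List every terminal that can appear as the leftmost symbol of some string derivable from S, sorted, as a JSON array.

FIRST iteration:
round 1:
  A via A→b: +{b}
  A via A→d b A: +{d}
  B via B→c a: +{c}
  S via S→B: +{c}
  S via S→d: +{d}
  S: {c,d}  A: {b,d}  B: {c}
round 2: (no change)
  S: {c,d}  A: {b,d}  B: {c}

FIRST(S) = ["c", "d"]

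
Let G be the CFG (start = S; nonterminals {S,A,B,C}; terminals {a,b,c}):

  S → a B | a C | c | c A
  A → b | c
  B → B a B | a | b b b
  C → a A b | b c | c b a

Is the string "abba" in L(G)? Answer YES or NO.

Convert to CNF:
  S -> T0 B | T0 C | T2 A | c
  A -> b | c
  B -> B X3 | T1 X4 | a
  C -> T0 X5 | T1 T2 | T2 X6
  T0 -> a
  T1 -> b
  T2 -> c
  X3 -> T0 B
  X4 -> T1 T1
  X5 -> A T1
  X6 -> T1 T0

CYK fill:
  T[0,0] 'a' = {B,T0}  orig:{B}
  T[1,1] 'b' = {A,T1}  orig:{A}
  T[2,2] 'b' = {A,T1}  orig:{A}
  T[3,3] 'a' = {B,T0}  orig:{B}
  T[0,1] 'ab' = ∅
  T[1,2] 'bb' = {X4,X5}  orig:{}
  T[2,3] 'ba' = {X6}  orig:{}
  T[0,2] 'abb' = {C}
  T[1,3] 'bba' = ∅
  T[0,3] 'abba' = ∅

S ∉ T[0,3] ⇒ NO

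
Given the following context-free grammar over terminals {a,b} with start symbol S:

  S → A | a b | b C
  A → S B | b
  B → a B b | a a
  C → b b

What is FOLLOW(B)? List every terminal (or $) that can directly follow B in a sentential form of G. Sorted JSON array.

Compute FIRST by fixpoint:
round 1:
  A via A→b: +{b}
  B via B→a B b: +{a}
  C via C→b b: +{b}
  S via S→A: +{b}
  S via S→a b: +{a}
  FIRST(S)={a,b}  FIRST(A)={b}  FIRST(B)={a}  FIRST(C)={b}
round 2:
  A via A→S B: +{a}
  FIRST(S)={a,b}  FIRST(A)={a,b}  FIRST(B)={a}  FIRST(C)={b}
round 3: — fixpoint
  FIRST(S)={a,b}  FIRST(A)={a,b}  FIRST(B)={a}  FIRST(C)={b}

FOLLOW sets:
FOLLOW(S) := {$}
pass 1:
  A→S B: FOLLOW(S) ⊇ FIRST(B) = {a}; new: +{a}
  B→a B b: FOLLOW(B) ⊇ FIRST(b) = {b}; new: +{b}
  S→A: FOLLOW(A) ⊇ FOLLOW(S) ⊇ {$,a}; new: +{$,a}
  S→b C: FOLLOW(C) ⊇ FOLLOW(S) ⊇ {$,a}; new: +{$,a}
  FOLLOW[S]={$,a}  FOLLOW[A]={$,a}  FOLLOW[B]={b}  FOLLOW[C]={$,a}
pass 2:
  A→S B: FOLLOW(B) ⊇ FOLLOW(A) ⊇ {$,a}; new: +{$,a}
  FOLLOW[S]={$,a}  FOLLOW[A]={$,a}  FOLLOW[B]={$,a,b}  FOLLOW[C]={$,a}
pass 3: (stable)
  FOLLOW[S]={$,a}  FOLLOW[A]={$,a}  FOLLOW[B]={$,a,b}  FOLLOW[C]={$,a}

FOLLOW(B) = ["$", "a", "b"]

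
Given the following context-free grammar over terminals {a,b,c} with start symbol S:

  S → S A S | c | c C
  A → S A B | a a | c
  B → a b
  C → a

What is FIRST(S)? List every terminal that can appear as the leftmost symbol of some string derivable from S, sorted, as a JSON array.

FIRST iteration:
[1]
  A via A→a a: +{a}
  A via A→c: +{c}
  B via B→a b: +{a}
  C via C→a: +{a}
  S via S→c: +{c}
  S: {c}  A: {a,c}  B: {a}  C: {a}
[2] (no change)
  S: {c}  A: {a,c}  B: {a}  C: {a}

FIRST(S) = ["c"]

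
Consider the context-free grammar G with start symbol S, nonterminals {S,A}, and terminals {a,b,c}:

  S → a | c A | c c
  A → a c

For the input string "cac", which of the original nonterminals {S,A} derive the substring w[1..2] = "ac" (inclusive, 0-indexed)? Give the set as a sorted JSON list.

CNF form of G:
  S -> T1 A | T1 T1 | a
  A -> T0 T1
  T0 -> a
  T1 -> c

Fill CYK table bottom-up — only the sub-triangle for w[1..2]:
  cell(1,1) a: {S,T0}  orig:{S}
  cell(2,2) c: {T1}  orig:{}
  cell(1,2) ac: {A}

Original NTs in T[1,2] deriving "ac": ["A"]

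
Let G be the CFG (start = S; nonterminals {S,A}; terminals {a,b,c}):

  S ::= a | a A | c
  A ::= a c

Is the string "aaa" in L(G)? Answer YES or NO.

Convert to CNF:
  S -> T0 A | a | c
  A -> T0 T1
  T0 -> a
  T1 -> c

Fill CYK table bottom-up:
  T[0,0] 'a' = {S,T0}  orig:{S}
  T[1,1] 'a' = {S,T0}  orig:{S}
  T[2,2] 'a' = {S,T0}  orig:{S}
  T[0,1] 'aa' = ∅
  T[1,2] 'aa' = ∅
  T[0,2] 'aaa' = ∅

S ∉ T[0,2] ⇒ NO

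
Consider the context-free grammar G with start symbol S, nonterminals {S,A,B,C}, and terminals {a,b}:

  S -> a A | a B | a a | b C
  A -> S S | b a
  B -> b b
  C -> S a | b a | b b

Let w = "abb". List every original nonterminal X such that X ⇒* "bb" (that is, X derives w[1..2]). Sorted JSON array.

Convert to CNF:
  S -> T0 C | T1 A | T1 B | T1 T1
  A -> S S | T0 T1
  B -> T0 T0
  C -> S T1 | T0 T0 | T0 T1
  T0 -> b
  T1 -> a

Fill CYK table bottom-up (cells [i..j] with 1 ≤ i ≤ j ≤ 2 only):
  cell(1,1) b: {T0}  orig:{}
  cell(2,2) b: {T0}  orig:{}
  cell(1,2) bb: {B,C}

Original NTs in T[1,2] deriving "bb": ["B", "C"]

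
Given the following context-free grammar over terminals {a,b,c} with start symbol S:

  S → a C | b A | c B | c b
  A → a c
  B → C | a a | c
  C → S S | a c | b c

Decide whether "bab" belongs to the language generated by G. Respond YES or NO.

CNF form of G:
  S -> T0 C | T1 B | T1 T2 | T2 A
  A -> T0 T1
  B -> S S | T0 T0 | T0 T1 | T2 T1 | c
  C -> S S | T0 T1 | T2 T1
  T0 -> a
  T1 -> c
  T2 -> b

CYK fill:
  cell(0,0) b: {T2}  orig:{}
  cell(1,1) a: {T0}  orig:{}
  cell(2,2) b: {T2}  orig:{}
  cell(0,1) ba: ∅
  cell(1,2) ab: ∅
  cell(0,2) bab: ∅

S ∉ T[0,2] ⇒ NO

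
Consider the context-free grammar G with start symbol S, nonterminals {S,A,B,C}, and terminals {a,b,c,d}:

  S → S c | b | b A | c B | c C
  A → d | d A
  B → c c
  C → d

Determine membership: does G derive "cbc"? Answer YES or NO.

CNF form of G:
  S -> S T1 | T1 B | T1 C | T2 A | b
  A -> T0 A | d
  B -> T1 T1
  C -> d
  T0 -> d
  T1 -> c
  T2 -> b

CYK fill:
  [0..0]={T1}  "c"  orig:{}
  [1..1]={S,T2}  "b"  orig:{S}
  [2..2]={T1}  "c"  orig:{}
  [0..1]=∅  "cb"
  [1..2]={S}  "bc"
  [0..2]=∅  "cbc"

S ∉ T[0,2] ⇒ NO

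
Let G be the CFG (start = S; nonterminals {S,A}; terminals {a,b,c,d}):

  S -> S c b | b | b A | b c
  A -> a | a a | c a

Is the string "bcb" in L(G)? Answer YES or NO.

Convert to CNF:
  S -> S X3 | T2 A | T2 T1 | b
  A -> T0 T0 | T1 T0 | a
  T0 -> a
  T1 -> c
  T2 -> b
  X3 -> T1 T2

CYK table (by increasing span):
  T[0,0] 'b' = {S,T2}  orig:{S}
  T[1,1] 'c' = {T1}  orig:{}
  T[2,2] 'b' = {S,T2}  orig:{S}
  T[0,1] 'bc' = {S}
  T[1,2] 'cb' = {X3}  orig:{}
  T[0,2] 'bcb' = {S}

S ∈ T[0,2] ⇒ YES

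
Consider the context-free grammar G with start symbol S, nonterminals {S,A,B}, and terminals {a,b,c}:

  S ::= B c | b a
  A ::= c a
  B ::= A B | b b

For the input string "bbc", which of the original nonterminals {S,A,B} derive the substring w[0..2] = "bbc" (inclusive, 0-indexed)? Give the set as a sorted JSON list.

Convert to CNF:
  S -> B T0 | T2 T1
  A -> T0 T1
  B -> A B | T2 T2
  T0 -> c
  T1 -> a
  T2 -> b

CYK fill, restricted to cells inside w[0..2]:
  cell(0,0) b: {T2}  orig:{}
  cell(1,1) b: {T2}  orig:{}
  cell(2,2) c: {T0}  orig:{}
  cell(0,1) bb: {B}
  cell(1,2) bc: ∅
  cell(0,2) bbc: {S}

Original NTs in T[0,2] deriving "bbc": ["S"]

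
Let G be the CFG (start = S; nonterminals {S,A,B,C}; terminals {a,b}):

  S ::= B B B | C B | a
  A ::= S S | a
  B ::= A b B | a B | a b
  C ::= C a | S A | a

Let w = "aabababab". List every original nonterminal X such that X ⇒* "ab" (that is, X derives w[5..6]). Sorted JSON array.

Convert to CNF:
  S -> B X3 | C B | a
  A -> S S | a
  B -> A X2 | T1 B | T1 T0
  C -> C T1 | S A | a
  T0 -> b
  T1 -> a
  X2 -> T0 B
  X3 -> B B

Fill CYK table bottom-up (cells [i..j] with 5 ≤ i ≤ j ≤ 6 only):
  [5..5]={A,C,S,T1}  "a"  orig:{A,C,S}
  [6..6]={T0}  "b"  orig:{}
  [5..6]={B}  "ab"

Original NTs in T[5,6] deriving "ab": ["B"]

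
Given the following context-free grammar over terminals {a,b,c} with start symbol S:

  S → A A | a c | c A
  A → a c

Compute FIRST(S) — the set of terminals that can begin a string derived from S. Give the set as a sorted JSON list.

Compute FIRST by fixpoint:
pass 1:
  A via A→a c: +{a}
  S via S→A A: +{a}
  S via S→c A: +{c}
  FIRST[S]={a,c}  FIRST[A]={a}
pass 2: (stable)
  FIRST[S]={a,c}  FIRST[A]={a}

FIRST(S) = ["a", "c"]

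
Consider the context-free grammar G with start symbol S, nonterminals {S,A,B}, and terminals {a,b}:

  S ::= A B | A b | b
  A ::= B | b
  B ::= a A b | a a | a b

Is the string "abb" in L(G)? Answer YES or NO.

Convert to CNF:
  S -> A B | A T1 | b
  A -> T0 T0 | T0 T1 | T0 X2 | b
  B -> T0 T0 | T0 T1 | T0 X3
  T0 -> a
  T1 -> b
  X2 -> A T1
  X3 -> A T1

CYK fill:
  [0..0]={T0}  "a"  orig:{}
  [1..1]={A,S,T1}  "b"  orig:{A,S}
  [2..2]={A,S,T1}  "b"  orig:{A,S}
  [0..1]={A,B}  "ab"
  [1..2]={S,X2,X3}  "bb"  orig:{S}
  [0..2]={A,B,S,X2,X3}  "abb"  orig:{A,B,S}

S ∈ T[0,2] ⇒ YES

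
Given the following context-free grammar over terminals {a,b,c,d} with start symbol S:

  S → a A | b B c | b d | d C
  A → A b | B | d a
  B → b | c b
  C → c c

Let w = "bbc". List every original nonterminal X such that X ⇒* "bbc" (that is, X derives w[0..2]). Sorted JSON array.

Convert to CNF:
  S -> T0 T2 | T0 X4 | T2 C | T3 A
  A -> A T0 | T1 T0 | T2 T3 | b
  B -> T1 T0 | b
  C -> T1 T1
  T0 -> b
  T1 -> c
  T2 -> d
  T3 -> a
  X4 -> B T1

Fill CYK table bottom-up, restricted to cells inside w[0..2]:
  [0..0]={A,B,T0}  "b"  orig:{A,B}
  [1..1]={A,B,T0}  "b"  orig:{A,B}
  [2..2]={T1}  "c"  orig:{}
  [0..1]={A}  "bb"
  [1..2]={X4}  "bc"  orig:{}
  [0..2]={S}  "bbc"

Original NTs in T[0,2] deriving "bbc": ["S"]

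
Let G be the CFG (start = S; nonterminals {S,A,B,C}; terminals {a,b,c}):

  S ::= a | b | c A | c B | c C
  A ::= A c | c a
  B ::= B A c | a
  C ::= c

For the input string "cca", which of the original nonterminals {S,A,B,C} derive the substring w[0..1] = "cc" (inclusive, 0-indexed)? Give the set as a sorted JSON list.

CNF form of G:
  S -> T0 A | T0 B | T0 C | a | b
  A -> A T0 | T0 T1
  B -> B X2 | a
  C -> c
  T0 -> c
  T1 -> a
  X2 -> A T0

CYK fill — only the sub-triangle for w[0..1]:
  T[0,0] 'c' = {C,T0}  orig:{C}
  T[1,1] 'c' = {C,T0}  orig:{C}
  T[0,1] 'cc' = {S}

Original NTs in T[0,1] deriving "cc": ["S"]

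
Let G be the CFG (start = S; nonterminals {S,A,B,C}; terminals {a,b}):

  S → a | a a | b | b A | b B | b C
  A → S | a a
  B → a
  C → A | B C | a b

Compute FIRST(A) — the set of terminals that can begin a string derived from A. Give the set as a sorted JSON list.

FIRST sets, iterate to fixpoint:
round 1:
  A via A→a a: +{a}
  B via B→a: +{a}
  C via C→A: +{a}
  S via S→a: +{a}
  S via S→b: +{b}
  FIRST[S]={a,b}  FIRST[A]={a}  FIRST[B]={a}  FIRST[C]={a}
round 2:
  A via A→S: +{b}
  C via C→A: +{b}
  FIRST[S]={a,b}  FIRST[A]={a,b}  FIRST[B]={a}  FIRST[C]={a,b}
round 3: — fixpoint
  FIRST[S]={a,b}  FIRST[A]={a,b}  FIRST[B]={a}  FIRST[C]={a,b}

FIRST(A) = ["a", "b"]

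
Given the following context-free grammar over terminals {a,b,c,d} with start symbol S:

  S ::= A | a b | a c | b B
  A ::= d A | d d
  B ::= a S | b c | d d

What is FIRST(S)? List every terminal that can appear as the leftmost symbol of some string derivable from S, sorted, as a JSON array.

Compute FIRST by fixpoint:
round 1:
  A via A→d A: +{d}
  B via B→a S: +{a}
  B via B→b c: +{b}
  B via B→d d: +{d}
  S via S→A: +{d}
  S via S→a b: +{a}
  S via S→b B: +{b}
  FIRST(S)={a,b,d}  FIRST(A)={d}  FIRST(B)={a,b,d}
round 2: — fixpoint
  FIRST(S)={a,b,d}  FIRST(A)={d}  FIRST(B)={a,b,d}

FIRST(S) = ["a", "b", "d"]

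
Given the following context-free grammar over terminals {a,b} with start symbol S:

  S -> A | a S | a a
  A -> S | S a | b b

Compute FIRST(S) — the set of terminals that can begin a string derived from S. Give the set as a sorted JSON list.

FIRST sets, iterate to fixpoint:
[1]
  A via A→b b: +{b}
  S via S→A: +{b}
  S via S→a S: +{a}
  FIRST[S]={a,b}  FIRST[A]={b}
[2]
  A via A→S: +{a}
  FIRST[S]={a,b}  FIRST[A]={a,b}
[3] done
  FIRST[S]={a,b}  FIRST[A]={a,b}

FIRST(S) = ["a", "b"]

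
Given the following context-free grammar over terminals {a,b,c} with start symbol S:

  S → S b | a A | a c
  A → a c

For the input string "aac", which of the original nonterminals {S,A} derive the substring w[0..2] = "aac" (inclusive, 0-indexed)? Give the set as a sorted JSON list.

Convert to CNF:
  S -> S T2 | T0 A | T0 T1
  A -> T0 T1
  T0 -> a
  T1 -> c
  T2 -> b

CYK fill (cells [i..j] with 0 ≤ i ≤ j ≤ 2 only):
  [0..0]={T0}  "a"  orig:{}
  [1..1]={T0}  "a"  orig:{}
  [2..2]={T1}  "c"  orig:{}
  [0..1]=∅  "aa"
  [1..2]={A,S}  "ac"
  [0..2]={S}  "aac"

Original NTs in T[0,2] deriving "aac": ["S"]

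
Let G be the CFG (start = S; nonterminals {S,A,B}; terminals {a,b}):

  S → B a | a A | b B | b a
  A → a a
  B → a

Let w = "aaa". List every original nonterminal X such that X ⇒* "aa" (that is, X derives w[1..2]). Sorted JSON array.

CNF form of G:
  S -> B T0 | T0 A | T1 B | T1 T0
  A -> T0 T0
  B -> a
  T0 -> a
  T1 -> b

Fill CYK table bottom-up, restricted to cells inside w[1..2]:
  cell(1,1) a: {B,T0}  orig:{B}
  cell(2,2) a: {B,T0}  orig:{B}
  cell(1,2) aa: {A,S}

Original NTs in T[1,2] deriving "aa": ["A", "S"]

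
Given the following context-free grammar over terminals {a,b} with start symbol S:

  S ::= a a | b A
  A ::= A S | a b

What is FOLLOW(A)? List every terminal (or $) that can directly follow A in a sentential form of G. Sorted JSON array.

FIRST sets, iterate to fixpoint:
round 1:
  A via A→a b: +{a}
  S via S→a a: +{a}
  S via S→b A: +{b}
  S: {a,b}  A: {a}
round 2: (stable)
  S: {a,b}  A: {a}

Compute FOLLOW by fixpoint:
FOLLOW(S) := {$}
[1]
  A→A S: FOLLOW(A) ⊇ FIRST(S) = {a,b}; new: +{a,b}
  A→A S: FOLLOW(S) ⊇ FOLLOW(A) ⊇ {a,b}; new: +{a,b}
  S→b A: FOLLOW(A) ⊇ FOLLOW(S) ⊇ {$,a,b}; new: +{$}
  FOLLOW[S]={$,a,b}  FOLLOW[A]={$,a,b}
[2] done
  FOLLOW[S]={$,a,b}  FOLLOW[A]={$,a,b}

FOLLOW(A) = ["$", "a", "b"]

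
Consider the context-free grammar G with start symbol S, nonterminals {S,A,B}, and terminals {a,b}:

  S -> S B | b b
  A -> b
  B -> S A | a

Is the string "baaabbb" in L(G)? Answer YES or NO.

Convert to CNF:
  S -> S B | T0 T0
  A -> b
  B -> S A | a
  T0 -> b

Fill CYK table bottom-up:
  [0..0]={A,T0}  "b"  orig:{A}
  [1..1]={B}  "a"
  [2..2]={B}  "a"
  [3..3]={B}  "a"
  [4..4]={A,T0}  "b"  orig:{A}
  [5..5]={A,T0}  "b"  orig:{A}
  [6..6]={A,T0}  "b"  orig:{A}
  [0..1]=∅  "ba"
  [1..2]=∅  "aa"
  [2..3]=∅  "aa"
  [3..4]=∅  "ab"
  [4..5]={S}  "bb"
  [5..6]={S}  "bb"
  [0..2]=∅  "baa"
  [1..3]=∅  "aaa"
  [2..4]=∅  "aab"
  [3..5]=∅  "abb"
  [4..6]={B}  "bbb"
  [0..3]=∅  "baaa"
  [1..4]=∅  "aaab"
  [2..5]=∅  "aabb"
  [3..6]=∅  "abbb"
  [0..4]=∅  "baaab"
  [1..5]=∅  "aaabb"
  [2..6]=∅  "aabbb"
  [0..5]=∅  "baaabb"
  [1..6]=∅  "aaabbb"
  [0..6]=∅  "baaabbb"

S ∉ T[0,6] ⇒ NO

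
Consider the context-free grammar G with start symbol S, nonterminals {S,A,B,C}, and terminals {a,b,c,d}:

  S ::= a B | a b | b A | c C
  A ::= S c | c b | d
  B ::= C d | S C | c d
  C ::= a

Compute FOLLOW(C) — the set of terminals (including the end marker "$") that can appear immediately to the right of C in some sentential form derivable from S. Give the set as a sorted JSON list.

FIRST sets, iterate to fixpoint:
[1]
  A via A→c b: +{c}
  A via A→d: +{d}
  B via B→c d: +{c}
  C via C→a: +{a}
  S via S→a B: +{a}
  S via S→b A: +{b}
  S via S→c C: +{c}
  FIRST(S)={a,b,c}  FIRST(A)={c,d}  FIRST(B)={c}  FIRST(C)={a}
[2]
  A via A→S c: +{a,b}
  B via B→C d: +{a}
  B via B→S C: +{b}
  FIRST(S)={a,b,c}  FIRST(A)={a,b,c,d}  FIRST(B)={a,b,c}  FIRST(C)={a}
[3] — fixpoint
  FIRST(S)={a,b,c}  FIRST(A)={a,b,c,d}  FIRST(B)={a,b,c}  FIRST(C)={a}

Compute FOLLOW by fixpoint:
FOLLOW(S) := {$}
pass 1:
  A→S c: FOLLOW(S) ⊇ FIRST(c) = {c}; new: +{c}
  B→C d: FOLLOW(C) ⊇ FIRST(d) = {d}; new: +{d}
  B→S C: FOLLOW(S) ⊇ FIRST(C) = {a}; new: +{a}
  S→a B: FOLLOW(B) ⊇ FOLLOW(S) ⊇ {$,a,c}; new: +{$,a,c}
  S→b A: FOLLOW(A) ⊇ FOLLOW(S) ⊇ {$,a,c}; new: +{$,a,c}
  S→c C: FOLLOW(C) ⊇ FOLLOW(S) ⊇ {$,a,c}; new: +{$,a,c}
  S: {$,a,c}  A: {$,a,c}  B: {$,a,c}  C: {$,a,c,d}
pass 2: (stable)
  S: {$,a,c}  A: {$,a,c}  B: {$,a,c}  C: {$,a,c,d}

FOLLOW(C) = ["$", "a", "c", "d"]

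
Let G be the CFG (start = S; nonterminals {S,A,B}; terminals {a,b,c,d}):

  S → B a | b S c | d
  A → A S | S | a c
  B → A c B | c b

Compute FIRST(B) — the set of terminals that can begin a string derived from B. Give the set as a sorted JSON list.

Compute FIRST by fixpoint:
pass 1:
  A via A→a c: +{a}
  B via B→A c B: +{a}
  B via B→c b: +{c}
  S via S→B a: +{a,c}
  S via S→b S c: +{b}
  S via S→d: +{d}
  S: {a,b,c,d}  A: {a}  B: {a,c}
pass 2:
  A via A→S: +{b,c,d}
  B via B→A c B: +{b,d}
  S: {a,b,c,d}  A: {a,b,c,d}  B: {a,b,c,d}
pass 3: (no change)
  S: {a,b,c,d}  A: {a,b,c,d}  B: {a,b,c,d}

FIRST(B) = ["a", "b", "c", "d"]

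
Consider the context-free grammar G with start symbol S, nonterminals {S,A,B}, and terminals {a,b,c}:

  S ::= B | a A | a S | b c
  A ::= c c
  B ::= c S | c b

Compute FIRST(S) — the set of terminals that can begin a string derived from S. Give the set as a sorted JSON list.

FIRST sets, iterate to fixpoint:
pass 1:
  A via A→c c: +{c}
  B via B→c S: +{c}
  S via S→B: +{c}
  S via S→a A: +{a}
  S via S→b c: +{b}
  S: {a,b,c}  A: {c}  B: {c}
pass 2: — fixpoint
  S: {a,b,c}  A: {c}  B: {c}

FIRST(S) = ["a", "b", "c"]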